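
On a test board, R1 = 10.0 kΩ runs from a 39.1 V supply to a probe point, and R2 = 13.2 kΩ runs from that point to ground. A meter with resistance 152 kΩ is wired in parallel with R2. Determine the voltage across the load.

V_out ≈ 21.4 V

The load sits in parallel with R2: R2‖R_L = (13.2 × 152) / (13.2 + 152) = 12.15 kΩ.
V_out = 39.1 × 12.15 / (10.0 + 12.15) = 39.1 × 12.15/22.15 = 21.4 V.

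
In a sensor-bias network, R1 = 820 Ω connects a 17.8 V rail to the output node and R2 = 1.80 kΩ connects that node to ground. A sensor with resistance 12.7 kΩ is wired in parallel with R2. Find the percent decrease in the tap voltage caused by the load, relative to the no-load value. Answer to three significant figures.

The divider's output (Thévenin) resistance is R1‖R2 = 563.4 Ω.
Fractional drop under load = R_th/(R_th + R_L) = 563.4 / (563.4 + 12700) = 0.04247.
So the output falls by 4.25 %.

4.25 %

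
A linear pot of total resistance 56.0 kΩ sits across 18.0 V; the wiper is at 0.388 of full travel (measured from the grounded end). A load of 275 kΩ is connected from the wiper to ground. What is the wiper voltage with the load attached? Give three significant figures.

V ≈ 6.66 V

The wiper splits the pot into (1−α)R = 34.27 kΩ above and αR = 21.73 kΩ below.
Lower section ‖ load = 20.14 kΩ.
V_wiper = 18.0 × 20.14/(34.27 + 20.14) = 6.66 V.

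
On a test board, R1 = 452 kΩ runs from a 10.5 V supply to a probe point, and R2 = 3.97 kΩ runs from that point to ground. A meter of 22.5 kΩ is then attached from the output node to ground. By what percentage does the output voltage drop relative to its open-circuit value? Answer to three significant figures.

The divider's output (Thévenin) resistance is R1‖R2 = 3.935 kΩ.
Fractional drop under load = R_th/(R_th + R_L) = 3.935 / (3.935 + 22.5) = 0.1489.
So the output falls by 14.9 %.

14.9 %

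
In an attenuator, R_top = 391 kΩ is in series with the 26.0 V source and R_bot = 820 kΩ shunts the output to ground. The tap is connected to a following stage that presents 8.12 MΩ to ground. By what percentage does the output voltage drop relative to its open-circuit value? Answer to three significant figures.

The divider's output (Thévenin) resistance is R_top‖R_bot = 264.8 kΩ.
Fractional drop under load = R_th/(R_th + R_L) = 264.8 / (264.8 + 8120) = 0.03158.
So the output falls by 3.16 %.

3.16 %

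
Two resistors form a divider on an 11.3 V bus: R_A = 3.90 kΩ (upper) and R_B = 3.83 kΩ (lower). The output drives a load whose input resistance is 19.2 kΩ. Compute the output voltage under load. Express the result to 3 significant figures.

V_out ≈ 5.09 V

The load sits in parallel with R_B: R_B‖R_L = (3.83 × 19.2) / (3.83 + 19.2) = 3.193 kΩ.
V_out = 11.3 × 3.193 / (3.90 + 3.193) = 11.3 × 3.193/7.093 = 5.09 V.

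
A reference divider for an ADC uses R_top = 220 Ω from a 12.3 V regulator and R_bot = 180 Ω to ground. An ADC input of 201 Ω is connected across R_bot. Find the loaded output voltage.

V_out ≈ 3.71 V

The load sits in parallel with R_bot: R_bot‖R_L = (180 × 201) / (180 + 201) = 94.96 Ω.
V_out = 12.3 × 94.96 / (220 + 94.96) = 12.3 × 94.96/315.0 = 3.71 V.
(Unloaded it would have been 5.54 V.)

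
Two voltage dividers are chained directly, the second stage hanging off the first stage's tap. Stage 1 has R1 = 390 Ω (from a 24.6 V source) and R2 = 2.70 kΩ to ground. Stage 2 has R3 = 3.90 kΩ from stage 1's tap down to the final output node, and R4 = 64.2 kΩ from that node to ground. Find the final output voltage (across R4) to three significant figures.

V_out ≈ 20.2 V

Stage 2 presents R3+R4 = 68100 Ω as a load on stage 1's tap.
Stage 1's lower leg becomes R2‖(R3+R4) = 2597 Ω, so V_mid = 24.6 × 2597/2987 = 21.39 V.
Stage 2 is itself unloaded: V_out = V_mid × R4/(R3+R4) = 21.39 × 64200/68100 = 20.2 V.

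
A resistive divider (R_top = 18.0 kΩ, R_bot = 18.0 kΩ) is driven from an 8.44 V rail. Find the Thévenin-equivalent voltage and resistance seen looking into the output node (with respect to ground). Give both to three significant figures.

V_th is the open-circuit tap voltage: 8.44 × 18.0/(18.0 + 18.0) = 4.22 V.
With the supply zeroed, R_top and R_bot appear in parallel from the tap: R_th = R_top‖R_bot = (18.0 × 18.0)/36.00 = 9.00 kΩ.

V_th = 4.22 V, R_th = 9.00 kΩ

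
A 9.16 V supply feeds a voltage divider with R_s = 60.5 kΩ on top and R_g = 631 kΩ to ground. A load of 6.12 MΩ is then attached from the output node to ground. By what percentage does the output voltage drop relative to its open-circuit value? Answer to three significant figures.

The divider's output (Thévenin) resistance is R_s‖R_g = 55.21 kΩ.
Fractional drop under load = R_th/(R_th + R_L) = 55.21 / (55.21 + 6120) = 0.008940.
So the output falls by 0.894 %.

0.894 %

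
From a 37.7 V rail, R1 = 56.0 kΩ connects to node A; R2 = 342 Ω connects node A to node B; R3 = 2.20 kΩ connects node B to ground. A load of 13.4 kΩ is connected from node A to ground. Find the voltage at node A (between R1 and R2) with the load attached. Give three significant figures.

V ≈ 1.39 V

Below node A the series string R2+R3 = 2542 Ω sits in parallel with the 13400 Ω load: 2137 Ω.
V_A = 37.7 × 2137/(56000 + 2137) = 1.39 V.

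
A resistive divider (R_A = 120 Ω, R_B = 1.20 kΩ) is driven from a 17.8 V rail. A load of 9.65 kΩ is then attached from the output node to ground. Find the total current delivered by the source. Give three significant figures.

I ≈ 15.0 mA

R_B‖R_L = 1067 Ω, so the source sees R_A + R_B‖R_L = 1187 Ω.
I = 17.8 V / 1187 Ω = 15.0 mA.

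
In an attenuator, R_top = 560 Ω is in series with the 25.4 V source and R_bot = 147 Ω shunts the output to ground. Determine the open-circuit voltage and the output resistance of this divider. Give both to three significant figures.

V_th is the open-circuit tap voltage: 25.4 × 147/(560 + 147) = 5.28 V.
With the supply zeroed, R_top and R_bot appear in parallel from the tap: R_th = R_top‖R_bot = (560 × 147)/707.0 = 116 Ω.

V_th = 5.28 V, R_th = 116 Ω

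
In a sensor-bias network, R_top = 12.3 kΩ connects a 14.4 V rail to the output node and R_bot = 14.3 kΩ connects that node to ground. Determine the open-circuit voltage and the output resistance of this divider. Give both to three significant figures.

V_th is the open-circuit tap voltage: 14.4 × 14.3/(12.3 + 14.3) = 7.74 V.
With the supply zeroed, R_top and R_bot appear in parallel from the tap: R_th = R_top‖R_bot = (12.3 × 14.3)/26.60 = 6.61 kΩ.

V_th = 7.74 V, R_th = 6.61 kΩ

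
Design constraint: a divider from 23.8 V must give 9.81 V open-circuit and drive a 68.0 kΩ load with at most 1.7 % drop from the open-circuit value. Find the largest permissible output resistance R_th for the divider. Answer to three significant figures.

R_th ≤ 1.18 kΩ

Loading drop = R_th/(R_th + R_L) ≤ 0.0170, so R_th ≤ R_L · ε/(1−ε) = 68.0 kΩ × 0.0170/0.9830 = 1.18 kΩ.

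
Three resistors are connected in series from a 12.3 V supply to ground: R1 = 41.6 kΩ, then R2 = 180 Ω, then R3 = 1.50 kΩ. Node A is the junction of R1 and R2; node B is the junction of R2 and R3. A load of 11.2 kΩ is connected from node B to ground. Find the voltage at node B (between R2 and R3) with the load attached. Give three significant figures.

V ≈ 0.377 V

At node B, R3 is in parallel with the load: R3‖R_L = 1323 Ω.
Below node A the resistance is R2 + (R3‖R_L) = 1503 Ω, so V_A = 12.3 × 1503/43100 = 0.4289 V.
Then V_B = V_A × (R3‖R_L)/(R2 + R3‖R_L) = 0.4289 × 1323/1503 = 0.377 V.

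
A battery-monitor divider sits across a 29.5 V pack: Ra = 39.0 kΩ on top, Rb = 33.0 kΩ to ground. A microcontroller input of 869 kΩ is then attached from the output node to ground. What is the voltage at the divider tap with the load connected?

The load sits in parallel with Rb: Rb‖R_L = (33.0 × 869) / (33.0 + 869) = 31.79 kΩ.
V_out = 29.5 × 31.79 / (39.0 + 31.79) = 29.5 × 31.79/70.79 = 13.2 V.

V_out ≈ 13.2 V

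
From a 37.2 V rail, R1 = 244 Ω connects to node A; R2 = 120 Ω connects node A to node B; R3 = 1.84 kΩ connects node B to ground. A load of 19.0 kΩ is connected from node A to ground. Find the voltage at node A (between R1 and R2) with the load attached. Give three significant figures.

Below node A the series string R2+R3 = 1960 Ω sits in parallel with the 19000 Ω load: 1777 Ω.
V_A = 37.2 × 1777/(244 + 1777) = 32.7 V.

V ≈ 32.7 V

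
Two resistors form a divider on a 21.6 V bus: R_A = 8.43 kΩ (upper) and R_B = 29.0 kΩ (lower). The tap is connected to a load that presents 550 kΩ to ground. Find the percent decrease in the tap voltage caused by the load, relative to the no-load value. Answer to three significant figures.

1.17 %

The divider's output (Thévenin) resistance is R_A‖R_B = 6.531 kΩ.
Fractional drop under load = R_th/(R_th + R_L) = 6.531 / (6.531 + 550) = 0.01174.
So the output falls by 1.17 %.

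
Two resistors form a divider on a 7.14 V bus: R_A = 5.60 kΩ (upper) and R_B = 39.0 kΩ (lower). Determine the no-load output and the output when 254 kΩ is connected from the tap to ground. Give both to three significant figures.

Open-circuit: V = 7.14 × 39.0/(5.60 + 39.0) = 6.24 V.
With the load, R_B becomes R_B‖R_L = 33.81 kΩ, so V = 7.14 × 33.81/39.41 = 6.13 V.

Unloaded: 6.24 V; loaded: 6.13 V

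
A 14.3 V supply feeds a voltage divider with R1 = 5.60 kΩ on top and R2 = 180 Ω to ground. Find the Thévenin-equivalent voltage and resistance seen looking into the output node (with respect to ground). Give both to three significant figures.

V_th = 0.445 V, R_th = 174 Ω

V_th is the open-circuit tap voltage: 14.3 × 180/(5600 + 180) = 0.445 V.
With the supply zeroed, R1 and R2 appear in parallel from the tap: R_th = R1‖R2 = (5600 × 180)/5780 = 174 Ω.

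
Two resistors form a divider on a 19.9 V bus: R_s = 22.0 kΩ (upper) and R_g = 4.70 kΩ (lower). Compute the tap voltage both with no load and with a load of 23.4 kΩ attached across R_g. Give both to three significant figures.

Unloaded: 3.50 V; loaded: 3.01 V

Open-circuit: V = 19.9 × 4.70/(22.0 + 4.70) = 3.50 V.
With the load, R_g becomes R_g‖R_L = 3.914 kΩ, so V = 19.9 × 3.914/25.91 = 3.01 V.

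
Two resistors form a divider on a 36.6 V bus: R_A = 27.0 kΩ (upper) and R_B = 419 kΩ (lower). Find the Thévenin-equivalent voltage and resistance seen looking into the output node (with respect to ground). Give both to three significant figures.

V_th = 34.4 V, R_th = 25.4 kΩ

V_th is the open-circuit tap voltage: 36.6 × 419/(27.0 + 419) = 34.4 V.
With the supply zeroed, R_A and R_B appear in parallel from the tap: R_th = R_A‖R_B = (27.0 × 419)/446.0 = 25.4 kΩ.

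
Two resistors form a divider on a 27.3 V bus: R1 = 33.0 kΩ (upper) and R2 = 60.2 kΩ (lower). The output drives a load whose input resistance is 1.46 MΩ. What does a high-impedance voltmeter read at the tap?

V_out ≈ 17.4 V

The load sits in parallel with R2: R2‖R_L = (60.2 × 1460) / (60.2 + 1460) = 57.82 kΩ.
V_out = 27.3 × 57.82 / (33.0 + 57.82) = 27.3 × 57.82/90.82 = 17.4 V.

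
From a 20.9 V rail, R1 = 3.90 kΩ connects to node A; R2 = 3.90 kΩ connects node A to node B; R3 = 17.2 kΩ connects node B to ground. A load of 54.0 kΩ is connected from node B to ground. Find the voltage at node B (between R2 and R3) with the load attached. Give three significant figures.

V ≈ 13.1 V

At node B, R3 is in parallel with the load: R3‖R_L = 13.04 kΩ.
Below node A the resistance is R2 + (R3‖R_L) = 16.94 kΩ, so V_A = 20.9 × 16.94/20.84 = 16.99 V.
Then V_B = V_A × (R3‖R_L)/(R2 + R3‖R_L) = 16.99 × 13.04/16.94 = 13.1 V.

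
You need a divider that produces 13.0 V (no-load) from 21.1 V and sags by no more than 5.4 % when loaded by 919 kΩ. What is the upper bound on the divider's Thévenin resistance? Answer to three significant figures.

R_th ≤ 52.5 kΩ

Loading drop = R_th/(R_th + R_L) ≤ 0.0540, so R_th ≤ R_L · ε/(1−ε) = 919 kΩ × 0.0540/0.9460 = 52.5 kΩ.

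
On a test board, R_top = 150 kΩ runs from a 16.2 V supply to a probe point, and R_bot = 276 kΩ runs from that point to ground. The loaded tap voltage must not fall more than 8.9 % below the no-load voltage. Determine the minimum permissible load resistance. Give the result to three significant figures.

Output resistance R_th = R_top‖R_bot = (150 × 276)/426.0 = 97.18 kΩ.
The fractional drop is R_th/(R_th + R_L); requiring this ≤ 0.0890 gives R_L ≥ R_th(1/0.0890 − 1) = 97.18 × 10.24 = 995 kΩ.

R_L(min) ≈ 995 kΩ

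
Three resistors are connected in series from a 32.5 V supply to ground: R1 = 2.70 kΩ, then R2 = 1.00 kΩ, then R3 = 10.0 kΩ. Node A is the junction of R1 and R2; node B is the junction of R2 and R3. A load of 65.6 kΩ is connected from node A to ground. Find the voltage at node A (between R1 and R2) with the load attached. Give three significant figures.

V ≈ 25.3 V

Below node A the series string R2+R3 = 11.00 kΩ sits in parallel with the 65.6 kΩ load: 9.420 kΩ.
V_A = 32.5 × 9.420/(2.70 + 9.420) = 25.3 V.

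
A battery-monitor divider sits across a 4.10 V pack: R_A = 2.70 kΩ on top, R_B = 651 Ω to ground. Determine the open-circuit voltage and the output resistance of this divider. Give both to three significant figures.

V_th is the open-circuit tap voltage: 4.10 × 651/(2700 + 651) = 0.797 V.
With the supply zeroed, R_A and R_B appear in parallel from the tap: R_th = R_A‖R_B = (2700 × 651)/3351 = 525 Ω.

V_th = 0.797 V, R_th = 525 Ω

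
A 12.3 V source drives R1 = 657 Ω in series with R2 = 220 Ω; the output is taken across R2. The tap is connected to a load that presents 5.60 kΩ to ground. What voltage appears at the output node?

V_out ≈ 3.00 V

The load sits in parallel with R2: R2‖R_L = (220 × 5600) / (220 + 5600) = 211.7 Ω.
V_out = 12.3 × 211.7 / (657 + 211.7) = 12.3 × 211.7/868.7 = 3.00 V.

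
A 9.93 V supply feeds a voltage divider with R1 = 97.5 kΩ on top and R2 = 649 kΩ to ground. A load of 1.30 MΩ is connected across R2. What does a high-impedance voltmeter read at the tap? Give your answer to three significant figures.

The load sits in parallel with R2: R2‖R_L = (649 × 1300) / (649 + 1300) = 432.9 kΩ.
V_out = 9.93 × 432.9 / (97.5 + 432.9) = 9.93 × 432.9/530.4 = 8.10 V.

V_out ≈ 8.10 V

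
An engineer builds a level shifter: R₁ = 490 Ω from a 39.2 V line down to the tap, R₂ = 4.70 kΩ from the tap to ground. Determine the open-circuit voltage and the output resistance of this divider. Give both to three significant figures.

V_th is the open-circuit tap voltage: 39.2 × 4700/(490 + 4700) = 35.5 V.
With the supply zeroed, R₁ and R₂ appear in parallel from the tap: R_th = R₁‖R₂ = (490 × 4700)/5190 = 444 Ω.

V_th = 35.5 V, R_th = 444 Ω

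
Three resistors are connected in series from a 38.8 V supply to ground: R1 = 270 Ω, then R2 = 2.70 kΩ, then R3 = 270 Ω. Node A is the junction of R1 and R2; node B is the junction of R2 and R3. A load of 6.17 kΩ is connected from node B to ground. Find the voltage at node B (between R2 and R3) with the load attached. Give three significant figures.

At node B, R3 is in parallel with the load: R3‖R_L = 258.7 Ω.
Below node A the resistance is R2 + (R3‖R_L) = 2959 Ω, so V_A = 38.8 × 2959/3229 = 35.56 V.
Then V_B = V_A × (R3‖R_L)/(R2 + R3‖R_L) = 35.56 × 258.7/2959 = 3.11 V.

V ≈ 3.11 V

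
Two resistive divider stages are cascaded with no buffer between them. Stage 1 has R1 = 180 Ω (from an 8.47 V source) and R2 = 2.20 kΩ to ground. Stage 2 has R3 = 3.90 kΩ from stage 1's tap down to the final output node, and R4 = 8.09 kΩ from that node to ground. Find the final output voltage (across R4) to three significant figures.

V_out ≈ 5.21 V

Stage 2 presents R3+R4 = 11990 Ω as a load on stage 1's tap.
Stage 1's lower leg becomes R2‖(R3+R4) = 1859 Ω, so V_mid = 8.47 × 1859/2039 = 7.722 V.
Stage 2 is itself unloaded: V_out = V_mid × R4/(R3+R4) = 7.722 × 8090/11990 = 5.21 V.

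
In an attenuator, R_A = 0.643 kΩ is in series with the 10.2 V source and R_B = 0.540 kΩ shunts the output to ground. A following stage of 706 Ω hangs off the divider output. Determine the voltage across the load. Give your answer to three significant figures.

V_out ≈ 3.29 V

The load sits in parallel with R_B: R_B‖R_L = (540 × 706) / (540 + 706) = 306.0 Ω.
V_out = 10.2 × 306.0 / (643 + 306.0) = 10.2 × 306.0/949.0 = 3.29 V.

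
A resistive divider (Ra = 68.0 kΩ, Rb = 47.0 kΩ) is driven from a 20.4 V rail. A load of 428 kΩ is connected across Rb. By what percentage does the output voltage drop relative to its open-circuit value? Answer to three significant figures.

6.10 %

The divider's output (Thévenin) resistance is Ra‖Rb = 27.79 kΩ.
Fractional drop under load = R_th/(R_th + R_L) = 27.79 / (27.79 + 428) = 0.06097.
So the output falls by 6.10 %.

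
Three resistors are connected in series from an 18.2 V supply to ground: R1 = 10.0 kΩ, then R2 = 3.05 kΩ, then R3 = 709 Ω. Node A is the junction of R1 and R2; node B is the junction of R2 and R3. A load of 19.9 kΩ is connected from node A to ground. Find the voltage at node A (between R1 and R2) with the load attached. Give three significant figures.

Below node A the series string R2+R3 = 3759 Ω sits in parallel with the 19900 Ω load: 3162 Ω.
V_A = 18.2 × 3162/(10000 + 3162) = 4.37 V.

V ≈ 4.37 V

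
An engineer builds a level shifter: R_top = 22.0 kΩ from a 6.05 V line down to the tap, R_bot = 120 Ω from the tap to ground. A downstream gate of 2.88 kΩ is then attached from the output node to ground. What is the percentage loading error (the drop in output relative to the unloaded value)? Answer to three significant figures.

3.98 %

The divider's output (Thévenin) resistance is R_top‖R_bot = 119.3 Ω.
Fractional drop under load = R_th/(R_th + R_L) = 119.3 / (119.3 + 2880) = 0.03979.
So the output falls by 3.98 %.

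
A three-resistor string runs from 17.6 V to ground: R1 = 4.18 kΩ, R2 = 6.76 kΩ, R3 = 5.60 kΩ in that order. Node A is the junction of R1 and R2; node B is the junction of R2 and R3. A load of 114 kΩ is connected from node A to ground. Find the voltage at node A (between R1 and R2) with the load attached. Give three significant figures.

Below node A the series string R2+R3 = 12.36 kΩ sits in parallel with the 114 kΩ load: 11.15 kΩ.
V_A = 17.6 × 11.15/(4.18 + 11.15) = 12.8 V.

V ≈ 12.8 V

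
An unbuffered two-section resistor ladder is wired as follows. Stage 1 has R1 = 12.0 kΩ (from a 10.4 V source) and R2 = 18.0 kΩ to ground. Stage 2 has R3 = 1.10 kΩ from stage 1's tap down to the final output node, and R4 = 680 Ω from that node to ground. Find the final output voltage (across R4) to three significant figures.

V_out ≈ 0.473 V

Stage 2 presents R3+R4 = 1780 Ω as a load on stage 1's tap.
Stage 1's lower leg becomes R2‖(R3+R4) = 1620 Ω, so V_mid = 10.4 × 1620/13620 = 1.237 V.
Stage 2 is itself unloaded: V_out = V_mid × R4/(R3+R4) = 1.237 × 680/1780 = 0.473 V.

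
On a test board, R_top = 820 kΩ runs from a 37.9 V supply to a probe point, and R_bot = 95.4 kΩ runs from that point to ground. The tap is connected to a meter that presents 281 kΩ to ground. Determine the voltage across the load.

The load sits in parallel with R_bot: R_bot‖R_L = (95.4 × 281) / (95.4 + 281) = 71.22 kΩ.
V_out = 37.9 × 71.22 / (820 + 71.22) = 37.9 × 71.22/891.2 = 3.03 V.
(Unloaded it would have been 3.95 V.)

V_out ≈ 3.03 V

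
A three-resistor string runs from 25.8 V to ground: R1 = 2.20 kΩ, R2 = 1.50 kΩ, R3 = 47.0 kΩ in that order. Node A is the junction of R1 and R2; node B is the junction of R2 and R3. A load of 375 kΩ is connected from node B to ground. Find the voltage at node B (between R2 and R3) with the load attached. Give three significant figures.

V ≈ 23.7 V

At node B, R3 is in parallel with the load: R3‖R_L = 41.77 kΩ.
Below node A the resistance is R2 + (R3‖R_L) = 43.27 kΩ, so V_A = 25.8 × 43.27/45.47 = 24.55 V.
Then V_B = V_A × (R3‖R_L)/(R2 + R3‖R_L) = 24.55 × 41.77/43.27 = 23.7 V.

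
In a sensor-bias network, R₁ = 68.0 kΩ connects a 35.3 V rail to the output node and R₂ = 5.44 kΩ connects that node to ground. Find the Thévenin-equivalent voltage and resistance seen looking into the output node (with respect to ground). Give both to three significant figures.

V_th = 2.61 V, R_th = 5.04 kΩ

V_th is the open-circuit tap voltage: 35.3 × 5.44/(68.0 + 5.44) = 2.61 V.
With the supply zeroed, R₁ and R₂ appear in parallel from the tap: R_th = R₁‖R₂ = (68.0 × 5.44)/73.44 = 5.04 kΩ.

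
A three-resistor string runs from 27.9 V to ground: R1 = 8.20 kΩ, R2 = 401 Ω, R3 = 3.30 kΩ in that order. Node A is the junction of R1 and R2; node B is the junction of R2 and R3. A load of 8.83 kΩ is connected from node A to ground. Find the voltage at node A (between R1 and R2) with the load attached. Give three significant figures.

V ≈ 6.73 V

Below node A the series string R2+R3 = 3701 Ω sits in parallel with the 8830 Ω load: 2608 Ω.
V_A = 27.9 × 2608/(8200 + 2608) = 6.73 V.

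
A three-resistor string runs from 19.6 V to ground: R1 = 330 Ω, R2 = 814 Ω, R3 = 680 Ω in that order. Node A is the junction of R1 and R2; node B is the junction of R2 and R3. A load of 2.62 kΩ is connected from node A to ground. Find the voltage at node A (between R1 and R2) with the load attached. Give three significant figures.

V ≈ 14.6 V

Below node A the series string R2+R3 = 1494 Ω sits in parallel with the 2620 Ω load: 951.5 Ω.
V_A = 19.6 × 951.5/(330 + 951.5) = 14.6 V.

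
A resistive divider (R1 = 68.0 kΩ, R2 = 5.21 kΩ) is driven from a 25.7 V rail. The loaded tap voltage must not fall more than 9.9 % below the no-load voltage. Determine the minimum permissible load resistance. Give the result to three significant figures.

Output resistance R_th = R1‖R2 = (68.0 × 5.21)/73.21 = 4.839 kΩ.
The fractional drop is R_th/(R_th + R_L); requiring this ≤ 0.0990 gives R_L ≥ R_th(1/0.0990 − 1) = 4.839 × 9.101 = 44.0 kΩ.

R_L(min) ≈ 44.0 kΩ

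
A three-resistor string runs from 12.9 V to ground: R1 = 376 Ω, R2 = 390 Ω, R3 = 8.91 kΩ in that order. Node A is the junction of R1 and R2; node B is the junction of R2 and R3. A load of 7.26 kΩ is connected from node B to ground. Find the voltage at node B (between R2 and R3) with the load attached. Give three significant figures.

V ≈ 10.8 V

At node B, R3 is in parallel with the load: R3‖R_L = 4000 Ω.
Below node A the resistance is R2 + (R3‖R_L) = 4390 Ω, so V_A = 12.9 × 4390/4766 = 11.88 V.
Then V_B = V_A × (R3‖R_L)/(R2 + R3‖R_L) = 11.88 × 4000/4390 = 10.8 V.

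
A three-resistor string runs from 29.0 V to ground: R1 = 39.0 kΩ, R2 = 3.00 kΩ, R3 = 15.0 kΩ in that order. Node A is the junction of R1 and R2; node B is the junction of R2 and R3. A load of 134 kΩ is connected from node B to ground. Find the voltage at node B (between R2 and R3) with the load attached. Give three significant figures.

V ≈ 7.05 V

At node B, R3 is in parallel with the load: R3‖R_L = 13.49 kΩ.
Below node A the resistance is R2 + (R3‖R_L) = 16.49 kΩ, so V_A = 29.0 × 16.49/55.49 = 8.618 V.
Then V_B = V_A × (R3‖R_L)/(R2 + R3‖R_L) = 8.618 × 13.49/16.49 = 7.05 V.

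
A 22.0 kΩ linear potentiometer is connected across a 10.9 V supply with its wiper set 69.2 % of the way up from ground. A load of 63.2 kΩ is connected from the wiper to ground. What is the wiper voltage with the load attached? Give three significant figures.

The wiper splits the pot into (1−α)R = 6.776 kΩ above and αR = 15.22 kΩ below.
Lower section ‖ load = 12.27 kΩ.
V_wiper = 10.9 × 12.27/(6.776 + 12.27) = 7.02 V.

V ≈ 7.02 V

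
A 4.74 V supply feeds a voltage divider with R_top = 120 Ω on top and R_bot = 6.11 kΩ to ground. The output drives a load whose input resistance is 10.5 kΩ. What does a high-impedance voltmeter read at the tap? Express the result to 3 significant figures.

V_out ≈ 4.60 V

The load sits in parallel with R_bot: R_bot‖R_L = (6110 × 10500) / (6110 + 10500) = 3862 Ω.
V_out = 4.74 × 3862 / (120 + 3862) = 4.74 × 3862/3982 = 4.60 V.
(Unloaded it would have been 4.65 V.)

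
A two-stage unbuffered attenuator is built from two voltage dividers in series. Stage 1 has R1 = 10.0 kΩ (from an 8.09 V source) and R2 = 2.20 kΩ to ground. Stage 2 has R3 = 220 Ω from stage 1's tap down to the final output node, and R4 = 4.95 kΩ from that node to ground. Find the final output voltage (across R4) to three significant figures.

Stage 2 presents R3+R4 = 5170 Ω as a load on stage 1's tap.
Stage 1's lower leg becomes R2‖(R3+R4) = 1543 Ω, so V_mid = 8.09 × 1543/11540 = 1.082 V.
Stage 2 is itself unloaded: V_out = V_mid × R4/(R3+R4) = 1.082 × 4950/5170 = 1.04 V.

V_out ≈ 1.04 V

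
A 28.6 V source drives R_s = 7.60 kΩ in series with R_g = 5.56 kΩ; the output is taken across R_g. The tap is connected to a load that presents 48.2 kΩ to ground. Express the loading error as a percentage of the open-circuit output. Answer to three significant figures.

The divider's output (Thévenin) resistance is R_s‖R_g = 3.211 kΩ.
Fractional drop under load = R_th/(R_th + R_L) = 3.211 / (3.211 + 48.2) = 0.06246.
So the output falls by 6.25 %.

6.25 %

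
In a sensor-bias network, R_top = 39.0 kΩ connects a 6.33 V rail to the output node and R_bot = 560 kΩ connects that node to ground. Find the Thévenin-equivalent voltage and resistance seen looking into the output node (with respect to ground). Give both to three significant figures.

V_th is the open-circuit tap voltage: 6.33 × 560/(39.0 + 560) = 5.92 V.
With the supply zeroed, R_top and R_bot appear in parallel from the tap: R_th = R_top‖R_bot = (39.0 × 560)/599.0 = 36.5 kΩ.

V_th = 5.92 V, R_th = 36.5 kΩ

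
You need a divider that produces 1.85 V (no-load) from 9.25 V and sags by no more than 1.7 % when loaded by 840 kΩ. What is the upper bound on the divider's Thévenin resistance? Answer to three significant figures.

Loading drop = R_th/(R_th + R_L) ≤ 0.0170, so R_th ≤ R_L · ε/(1−ε) = 840 kΩ × 0.0170/0.9830 = 14.5 kΩ.

R_th ≤ 14.5 kΩ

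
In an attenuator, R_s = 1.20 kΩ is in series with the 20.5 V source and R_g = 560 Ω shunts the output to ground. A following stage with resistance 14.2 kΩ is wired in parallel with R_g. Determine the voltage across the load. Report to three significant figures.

V_out ≈ 6.35 V

The load sits in parallel with R_g: R_g‖R_L = (560 × 14200) / (560 + 14200) = 538.8 Ω.
V_out = 20.5 × 538.8 / (1200 + 538.8) = 20.5 × 538.8/1739 = 6.35 V.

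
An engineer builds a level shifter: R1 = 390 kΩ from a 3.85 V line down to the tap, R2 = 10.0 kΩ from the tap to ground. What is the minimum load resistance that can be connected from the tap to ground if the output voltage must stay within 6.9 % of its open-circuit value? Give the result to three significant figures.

R_L(min) ≈ 132 kΩ

Output resistance R_th = R1‖R2 = (390 × 10.0)/400.0 = 9.750 kΩ.
The fractional drop is R_th/(R_th + R_L); requiring this ≤ 0.0690 gives R_L ≥ R_th(1/0.0690 − 1) = 9.750 × 13.49 = 132 kΩ.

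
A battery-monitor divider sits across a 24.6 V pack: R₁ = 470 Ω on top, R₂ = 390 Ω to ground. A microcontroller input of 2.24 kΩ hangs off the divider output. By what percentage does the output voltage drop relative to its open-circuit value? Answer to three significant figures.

8.69 %

The divider's output (Thévenin) resistance is R₁‖R₂ = 213.1 Ω.
Fractional drop under load = R_th/(R_th + R_L) = 213.1 / (213.1 + 2240) = 0.08688.
So the output falls by 8.69 %.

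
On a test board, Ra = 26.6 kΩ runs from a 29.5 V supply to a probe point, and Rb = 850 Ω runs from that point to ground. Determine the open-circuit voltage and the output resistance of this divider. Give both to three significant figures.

V_th = 0.913 V, R_th = 824 Ω

V_th is the open-circuit tap voltage: 29.5 × 850/(26600 + 850) = 0.913 V.
With the supply zeroed, Ra and Rb appear in parallel from the tap: R_th = Ra‖Rb = (26600 × 850)/27450 = 824 Ω.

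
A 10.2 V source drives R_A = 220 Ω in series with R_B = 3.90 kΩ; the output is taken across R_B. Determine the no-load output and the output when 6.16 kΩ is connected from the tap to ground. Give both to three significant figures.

Open-circuit: V = 10.2 × 3900/(220 + 3900) = 9.66 V.
With the load, R_B becomes R_B‖R_L = 2388 Ω, so V = 10.2 × 2388/2608 = 9.34 V.

Unloaded: 9.66 V; loaded: 9.34 V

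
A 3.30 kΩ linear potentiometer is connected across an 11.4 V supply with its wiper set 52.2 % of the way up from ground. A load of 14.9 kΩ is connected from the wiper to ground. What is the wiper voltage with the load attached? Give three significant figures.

V ≈ 5.64 V

The wiper splits the pot into (1−α)R = 1.577 kΩ above and αR = 1.723 kΩ below.
Lower section ‖ load = 1.544 kΩ.
V_wiper = 11.4 × 1.544/(1.577 + 1.544) = 5.64 V.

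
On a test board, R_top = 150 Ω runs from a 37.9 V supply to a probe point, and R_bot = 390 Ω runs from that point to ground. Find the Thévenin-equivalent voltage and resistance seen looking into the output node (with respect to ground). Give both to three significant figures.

V_th is the open-circuit tap voltage: 37.9 × 390/(150 + 390) = 27.4 V.
With the supply zeroed, R_top and R_bot appear in parallel from the tap: R_th = R_top‖R_bot = (150 × 390)/540.0 = 108 Ω.

V_th = 27.4 V, R_th = 108 Ω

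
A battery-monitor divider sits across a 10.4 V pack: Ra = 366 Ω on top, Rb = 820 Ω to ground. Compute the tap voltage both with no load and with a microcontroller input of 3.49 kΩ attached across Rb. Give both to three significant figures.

Unloaded: 7.19 V; loaded: 6.70 V

Open-circuit: V = 10.4 × 820/(366 + 820) = 7.19 V.
With the load, Rb becomes Rb‖R_L = 664.0 Ω, so V = 10.4 × 664.0/1030 = 6.70 V.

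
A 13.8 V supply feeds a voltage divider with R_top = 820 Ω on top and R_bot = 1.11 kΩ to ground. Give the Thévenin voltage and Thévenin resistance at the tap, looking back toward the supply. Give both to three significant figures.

V_th is the open-circuit tap voltage: 13.8 × 1110/(820 + 1110) = 7.94 V.
With the supply zeroed, R_top and R_bot appear in parallel from the tap: R_th = R_top‖R_bot = (820 × 1110)/1930 = 472 Ω.

V_th = 7.94 V, R_th = 472 Ω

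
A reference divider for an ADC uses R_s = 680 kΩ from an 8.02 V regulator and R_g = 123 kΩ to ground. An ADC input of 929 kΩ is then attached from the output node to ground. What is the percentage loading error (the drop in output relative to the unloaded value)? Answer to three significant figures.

The divider's output (Thévenin) resistance is R_s‖R_g = 104.2 kΩ.
Fractional drop under load = R_th/(R_th + R_L) = 104.2 / (104.2 + 929) = 0.1008.
So the output falls by 10.1 %.

10.1 %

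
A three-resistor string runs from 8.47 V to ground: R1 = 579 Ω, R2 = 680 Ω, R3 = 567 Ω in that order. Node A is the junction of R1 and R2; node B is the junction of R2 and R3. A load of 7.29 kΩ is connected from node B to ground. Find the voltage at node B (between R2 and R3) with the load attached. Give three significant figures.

V ≈ 2.50 V

At node B, R3 is in parallel with the load: R3‖R_L = 526.1 Ω.
Below node A the resistance is R2 + (R3‖R_L) = 1206 Ω, so V_A = 8.47 × 1206/1785 = 5.723 V.
Then V_B = V_A × (R3‖R_L)/(R2 + R3‖R_L) = 5.723 × 526.1/1206 = 2.50 V.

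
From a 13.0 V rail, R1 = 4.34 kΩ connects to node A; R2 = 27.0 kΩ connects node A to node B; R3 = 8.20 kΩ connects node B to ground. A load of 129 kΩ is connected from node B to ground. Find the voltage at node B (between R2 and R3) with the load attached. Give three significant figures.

V ≈ 2.57 V

At node B, R3 is in parallel with the load: R3‖R_L = 7.710 kΩ.
Below node A the resistance is R2 + (R3‖R_L) = 34.71 kΩ, so V_A = 13.0 × 34.71/39.05 = 11.56 V.
Then V_B = V_A × (R3‖R_L)/(R2 + R3‖R_L) = 11.56 × 7.710/34.71 = 2.57 V.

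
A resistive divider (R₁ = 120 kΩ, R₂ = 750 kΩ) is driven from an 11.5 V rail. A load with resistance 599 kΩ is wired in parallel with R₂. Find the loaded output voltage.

V_out ≈ 8.45 V

The load sits in parallel with R₂: R₂‖R_L = (750 × 599) / (750 + 599) = 333.0 kΩ.
V_out = 11.5 × 333.0 / (120 + 333.0) = 11.5 × 333.0/453.0 = 8.45 V.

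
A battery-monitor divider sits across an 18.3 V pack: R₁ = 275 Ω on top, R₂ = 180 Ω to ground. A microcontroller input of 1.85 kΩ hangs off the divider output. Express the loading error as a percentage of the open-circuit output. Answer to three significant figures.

5.55 %

The divider's output (Thévenin) resistance is R₁‖R₂ = 108.8 Ω.
Fractional drop under load = R_th/(R_th + R_L) = 108.8 / (108.8 + 1850) = 0.05554.
So the output falls by 5.55 %.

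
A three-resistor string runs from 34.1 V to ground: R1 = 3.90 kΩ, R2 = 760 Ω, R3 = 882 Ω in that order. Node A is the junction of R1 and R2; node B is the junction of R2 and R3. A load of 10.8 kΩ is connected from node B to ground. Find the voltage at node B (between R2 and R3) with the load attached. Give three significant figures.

At node B, R3 is in parallel with the load: R3‖R_L = 815.4 Ω.
Below node A the resistance is R2 + (R3‖R_L) = 1575 Ω, so V_A = 34.1 × 1575/5475 = 9.811 V.
Then V_B = V_A × (R3‖R_L)/(R2 + R3‖R_L) = 9.811 × 815.4/1575 = 5.08 V.

V ≈ 5.08 V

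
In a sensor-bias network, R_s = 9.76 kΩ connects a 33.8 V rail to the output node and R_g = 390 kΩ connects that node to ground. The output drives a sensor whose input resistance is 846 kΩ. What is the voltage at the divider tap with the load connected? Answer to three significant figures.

V_out ≈ 32.6 V

The load sits in parallel with R_g: R_g‖R_L = (390 × 846) / (390 + 846) = 266.9 kΩ.
V_out = 33.8 × 266.9 / (9.76 + 266.9) = 33.8 × 266.9/276.7 = 32.6 V.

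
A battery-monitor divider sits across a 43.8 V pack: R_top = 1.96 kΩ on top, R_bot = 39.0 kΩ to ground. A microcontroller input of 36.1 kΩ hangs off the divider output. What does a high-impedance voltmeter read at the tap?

The load sits in parallel with R_bot: R_bot‖R_L = (39.0 × 36.1) / (39.0 + 36.1) = 18.75 kΩ.
V_out = 43.8 × 18.75 / (1.96 + 18.75) = 43.8 × 18.75/20.71 = 39.7 V.
(Unloaded it would have been 41.7 V.)

V_out ≈ 39.7 V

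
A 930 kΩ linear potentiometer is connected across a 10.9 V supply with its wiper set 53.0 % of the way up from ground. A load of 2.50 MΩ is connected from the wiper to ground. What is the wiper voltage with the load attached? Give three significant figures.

V ≈ 5.29 V

The wiper splits the pot into (1−α)R = 437.1 kΩ above and αR = 492.9 kΩ below.
Lower section ‖ load = 411.7 kΩ.
V_wiper = 10.9 × 411.7/(437.1 + 411.7) = 5.29 V.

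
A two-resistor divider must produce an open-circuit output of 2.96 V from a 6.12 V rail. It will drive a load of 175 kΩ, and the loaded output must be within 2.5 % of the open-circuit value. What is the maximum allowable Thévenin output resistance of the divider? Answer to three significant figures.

Loading drop = R_th/(R_th + R_L) ≤ 0.0250, so R_th ≤ R_L · ε/(1−ε) = 175 kΩ × 0.0250/0.9750 = 4.49 kΩ.
(Any R1, R2 with R2/(R1+R2) = 0.484 and R1‖R2 ≤ 4.49 kΩ will meet the spec.)

R_th ≤ 4.49 kΩ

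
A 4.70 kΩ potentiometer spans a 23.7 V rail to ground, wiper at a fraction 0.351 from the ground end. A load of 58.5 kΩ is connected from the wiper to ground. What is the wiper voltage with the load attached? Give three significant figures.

V ≈ 8.17 V

The wiper splits the pot into (1−α)R = 3.050 kΩ above and αR = 1.650 kΩ below.
Lower section ‖ load = 1.604 kΩ.
V_wiper = 23.7 × 1.604/(3.050 + 1.604) = 8.17 V.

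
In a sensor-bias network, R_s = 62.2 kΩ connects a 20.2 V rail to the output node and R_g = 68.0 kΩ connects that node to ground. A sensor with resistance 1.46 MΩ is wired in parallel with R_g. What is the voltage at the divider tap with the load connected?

The load sits in parallel with R_g: R_g‖R_L = (68.0 × 1460) / (68.0 + 1460) = 64.97 kΩ.
V_out = 20.2 × 64.97 / (62.2 + 64.97) = 20.2 × 64.97/127.2 = 10.3 V.
(Unloaded it would have been 10.5 V.)

V_out ≈ 10.3 V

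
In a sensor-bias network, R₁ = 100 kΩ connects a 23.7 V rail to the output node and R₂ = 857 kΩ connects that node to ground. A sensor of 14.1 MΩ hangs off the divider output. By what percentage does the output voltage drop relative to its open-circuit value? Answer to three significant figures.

The divider's output (Thévenin) resistance is R₁‖R₂ = 89.55 kΩ.
Fractional drop under load = R_th/(R_th + R_L) = 89.55 / (89.55 + 14100) = 0.006311.
So the output falls by 0.631 %.

0.631 %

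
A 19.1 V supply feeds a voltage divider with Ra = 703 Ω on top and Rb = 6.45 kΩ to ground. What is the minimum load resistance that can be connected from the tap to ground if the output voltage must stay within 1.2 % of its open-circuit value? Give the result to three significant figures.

Output resistance R_th = Ra‖Rb = (703 × 6450)/7153 = 633.9 Ω.
The fractional drop is R_th/(R_th + R_L); requiring this ≤ 0.0120 gives R_L ≥ R_th(1/0.0120 − 1) = 633.9 × 82.33 = 52.2 kΩ.

R_L(min) ≈ 52.2 kΩ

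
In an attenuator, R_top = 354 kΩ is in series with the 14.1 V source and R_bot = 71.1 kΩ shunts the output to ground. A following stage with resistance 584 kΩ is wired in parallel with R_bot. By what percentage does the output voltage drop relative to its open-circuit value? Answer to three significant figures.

Unloaded V = 14.1 × 71.1/425.1 = 2.3583 V.
Loaded: R_bot‖R_L = 63.38 kΩ, giving V = 14.1 × 63.38/417.4 = 2.1412 V.
Drop = (2.3583 − 2.1412) / 2.3583 = 9.21 %.

9.21 %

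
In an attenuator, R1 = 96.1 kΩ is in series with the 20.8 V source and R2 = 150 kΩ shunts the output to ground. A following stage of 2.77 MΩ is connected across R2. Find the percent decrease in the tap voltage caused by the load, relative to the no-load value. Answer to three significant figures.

2.07 %

The divider's output (Thévenin) resistance is R1‖R2 = 58.57 kΩ.
Fractional drop under load = R_th/(R_th + R_L) = 58.57 / (58.57 + 2770) = 0.02071.
So the output falls by 2.07 %.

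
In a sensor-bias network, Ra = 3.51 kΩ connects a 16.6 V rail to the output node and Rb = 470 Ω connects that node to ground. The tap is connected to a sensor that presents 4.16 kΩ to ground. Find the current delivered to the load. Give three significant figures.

I_L ≈ 0.429 mA

Rb‖R_L = 422.3 Ω; V_out = 16.6 × 422.3/3932 = 1.783 V.
I_L = V_out / R_L = 1.783 / 4.16 kΩ = 0.429 mA.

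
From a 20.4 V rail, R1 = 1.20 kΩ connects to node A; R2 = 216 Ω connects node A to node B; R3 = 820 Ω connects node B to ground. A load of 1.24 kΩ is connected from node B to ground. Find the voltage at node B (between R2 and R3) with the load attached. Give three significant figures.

At node B, R3 is in parallel with the load: R3‖R_L = 493.6 Ω.
Below node A the resistance is R2 + (R3‖R_L) = 709.6 Ω, so V_A = 20.4 × 709.6/1910 = 7.581 V.
Then V_B = V_A × (R3‖R_L)/(R2 + R3‖R_L) = 7.581 × 493.6/709.6 = 5.27 V.

V ≈ 5.27 V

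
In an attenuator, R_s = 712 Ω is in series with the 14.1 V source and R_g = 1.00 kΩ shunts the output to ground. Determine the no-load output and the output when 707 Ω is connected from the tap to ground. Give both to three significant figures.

Open-circuit: V = 14.1 × 1000/(712 + 1000) = 8.24 V.
With the load, R_g becomes R_g‖R_L = 414.2 Ω, so V = 14.1 × 414.2/1126 = 5.19 V.

Unloaded: 8.24 V; loaded: 5.19 V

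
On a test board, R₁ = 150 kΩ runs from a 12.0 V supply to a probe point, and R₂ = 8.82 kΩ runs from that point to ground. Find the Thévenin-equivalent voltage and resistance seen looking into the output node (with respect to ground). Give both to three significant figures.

V_th = 0.666 V, R_th = 8.33 kΩ

V_th is the open-circuit tap voltage: 12.0 × 8.82/(150 + 8.82) = 0.666 V.
With the supply zeroed, R₁ and R₂ appear in parallel from the tap: R_th = R₁‖R₂ = (150 × 8.82)/158.8 = 8.33 kΩ.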